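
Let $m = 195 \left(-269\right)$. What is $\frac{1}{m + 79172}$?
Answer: $\frac{1}{26717} \approx 3.7429 \cdot 10^{-5}$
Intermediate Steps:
$m = -52455$
$\frac{1}{m + 79172} = \frac{1}{-52455 + 79172} = \frac{1}{26717}$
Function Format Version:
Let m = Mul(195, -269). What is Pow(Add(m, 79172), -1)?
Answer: Rational(1, 26717) ≈ 3.7429e-5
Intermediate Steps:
m = -52455
Pow(Add(m, 79172), -1) = Pow(Add(-52455, 79172), -1) = Pow(26717, -1) = Rational(1, 26717)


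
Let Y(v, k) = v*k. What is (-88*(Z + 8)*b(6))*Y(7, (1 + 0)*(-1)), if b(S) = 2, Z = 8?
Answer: 19712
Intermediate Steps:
Y(v, k) = k*v
(-88*(Z + 8)*b(6))*Y(7, (1 + 0)*(-1)) = (-88*(8 + 8)*2)*(((1 + 0)*(-1))*7) = (-1408*2)*((1*(-1))*7) = (-88*32)*(-1*7) = -2816*(-7) = 19712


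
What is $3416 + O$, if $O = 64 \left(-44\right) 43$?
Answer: $-117672$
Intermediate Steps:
$O = -121088$ ($O = \left(-2816\right) 43 = -121088$)
$3416 + O = 3416 - 121088 = -117672$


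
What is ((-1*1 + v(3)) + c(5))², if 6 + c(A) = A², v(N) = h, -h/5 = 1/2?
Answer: 961/4 ≈ 240.25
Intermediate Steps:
h = -5/2 ≈ -2.5000
v(N) = -5/2
c(A) = -6 + A²
((-1*1 + v(3)) + c(5))² = ((-1*1 - 5/2) + (-6 + 5²))² = ((-1 - 5/2) + (-6 + 25))² = (-7/2 + 19)² = (31/2)² = 961/4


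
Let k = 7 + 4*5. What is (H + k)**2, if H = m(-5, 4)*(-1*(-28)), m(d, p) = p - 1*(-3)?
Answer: 49729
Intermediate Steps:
m(d, p) = 3 + p (m(d, p) = p + 3 = 3 + p)
H = 196 (H = (3 + 4)*(-1*(-28)) = 7*28 = 196)
k = 27 (k = 7 + 20 = 27)
(H + k)**2 = (196 + 27)**2 = 223**2 = 49729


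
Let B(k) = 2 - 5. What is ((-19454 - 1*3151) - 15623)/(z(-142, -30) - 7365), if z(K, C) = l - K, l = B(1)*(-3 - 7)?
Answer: 38228/7193 ≈ 5.3146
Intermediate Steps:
B(k) = -3
l = 30 (l = -3*(-3 - 7) = -3*(-10) = 30)
z(K, C) = 30 - K
((-19454 - 1*3151) - 15623)/(z(-142, -30) - 7365) = ((-19454 - 1*3151) - 15623)/((30 - 1*(-142)) - 7365) = ((-19454 - 3151) - 15623)/((30 + 142) - 7365) = (-22605 - 15623)/(172 - 7365) = -38228/(-7193) = -38228*(-1/7193) = 38228/7193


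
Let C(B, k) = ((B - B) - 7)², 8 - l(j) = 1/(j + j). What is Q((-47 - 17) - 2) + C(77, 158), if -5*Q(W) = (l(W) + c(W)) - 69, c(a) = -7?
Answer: 8263/132 ≈ 62.599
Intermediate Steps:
l(j) = 8 - 1/(2*j) (l(j) = 8 - 1/(j + j) = 8 - 1/(2*j))
C(B, k) = 49 (C(B, k) = (0 - 7)² = (-7)² = 49)
Q(W) = 68/5 + 1/(10*W) (Q(W) = -(((8 - 1/(2*W)) - 7) - 69)/5 = -((1 - 1/(2*W)) - 69)/5 = -(-68 - 1/(2*W))/5 = 68/5 + 1/(10*W))
Q((-47 - 17) - 2) + C(77, 158) = (1 + 136*((-47 - 17) - 2))/(10*((-47 - 17) - 2)) + 49 = (1 + 136*(-64 - 2))/(10*(-64 - 2)) + 49 = (⅒)*(1 + 136*(-66))/(-66) + 49 = (⅒)*(-1/66)*(1 - 8976) + 49 = (⅒)*(-1/66)*(-8975) + 49 = 1795/132 + 49 = 8263/132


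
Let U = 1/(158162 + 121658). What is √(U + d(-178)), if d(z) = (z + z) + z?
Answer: I*√10452947455445/139910 ≈ 23.108*I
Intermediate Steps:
d(z) = 3*z (d(z) = 2*z + z = 3*z)
U = 1/279820 ≈ 3.5737e-6
√(U + d(-178)) = √(1/279820 + 3*(-178)) = √(1/279820 - 534) = √(-149423879/279820) = I*√10452947455445/139910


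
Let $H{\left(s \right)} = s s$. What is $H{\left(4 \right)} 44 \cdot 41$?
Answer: $28864$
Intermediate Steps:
$H{\left(s \right)} = s^{2}$
$H{\left(4 \right)} 44 \cdot 41 = 4^{2} \cdot 44 \cdot 41 = 16 \cdot 44 \cdot 41 = 704 \cdot 41 = 28864$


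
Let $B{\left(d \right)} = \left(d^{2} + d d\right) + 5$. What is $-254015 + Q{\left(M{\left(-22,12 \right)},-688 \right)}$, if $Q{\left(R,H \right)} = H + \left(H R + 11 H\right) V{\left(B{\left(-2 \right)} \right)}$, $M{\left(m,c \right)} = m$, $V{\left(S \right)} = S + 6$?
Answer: $-110911$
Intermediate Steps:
$B{\left(d \right)} = 5 + 2 d^{2}$ ($B{\left(d \right)} = \left(d^{2} + d^{2}\right) + 5 = 2 d^{2} + 5 = 5 + 2 d^{2}$)
$V{\left(S \right)} = 6 + S$
$Q{\left(R,H \right)} = 210 H + 19 H R$ ($Q{\left(R,H \right)} = H + \left(H R + 11 H\right) \left(6 + \left(5 + 2 \left(-2\right)^{2}\right)\right) = H + \left(11 H + H R\right) \left(6 + \left(5 + 2 \cdot 4\right)\right) = H + \left(11 H + H R\right) \left(6 + \left(5 + 8\right)\right) = H + \left(11 H + H R\right) \left(6 + 13\right) = H + \left(11 H + H R\right) 19 = H + \left(209 H + 19 H R\right) = 210 H + 19 H R$)
$-254015 + Q{\left(M{\left(-22,12 \right)},-688 \right)} = -254015 - 688 \left(210 + 19 \left(-22\right)\right) = -254015 - 688 \left(210 - 418\right) = -254015 - -143104 = -254015 + 143104 = -110911$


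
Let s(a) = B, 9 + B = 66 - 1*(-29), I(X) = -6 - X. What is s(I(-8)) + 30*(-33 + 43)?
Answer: 386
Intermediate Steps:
B = 86 (B = -9 + (66 - 1*(-29)) = -9 + (66 + 29) = -9 + 95 = 86)
s(a) = 86
s(I(-8)) + 30*(-33 + 43) = 86 + 30*(-33 + 43) = 86 + 30*10 = 86 + 300 = 386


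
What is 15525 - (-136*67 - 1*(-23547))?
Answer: 1090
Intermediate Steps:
15525 - (-136*67 - 1*(-23547)) = 15525 - (-9112 + 23547) = 15525 - 1*14435 = 15525 - 14435 = 1090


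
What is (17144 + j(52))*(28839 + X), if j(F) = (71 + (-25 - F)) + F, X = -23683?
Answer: 88631640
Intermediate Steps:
j(F) = 46 (j(F) = (46 - F) + F = 46)
(17144 + j(52))*(28839 + X) = (17144 + 46)*(28839 - 23683) = 17190*5156 = 88631640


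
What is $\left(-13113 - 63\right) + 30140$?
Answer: $16964$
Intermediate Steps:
$\left(-13113 - 63\right) + 30140 = -13176 + 30140 = 16964$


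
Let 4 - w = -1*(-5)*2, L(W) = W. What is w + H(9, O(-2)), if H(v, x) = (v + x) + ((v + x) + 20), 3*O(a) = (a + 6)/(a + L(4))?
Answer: 100/3 ≈ 33.333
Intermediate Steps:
O(a) = (6 + a)/(3*(4 + a)) (O(a) = ((a + 6)/(a + 4))/3 = ((6 + a)/(4 + a))/3 = (6 + a)/(3*(4 + a)))
H(v, x) = 20 + 2*v + 2*x (H(v, x) = (v + x) + (20 + v + x) = 20 + 2*v + 2*x)
w = -6 (w = 4 - (-1*(-5))*2 = 4 - 5*2 = 4 - 1*10 = 4 - 10 = -6)
w + H(9, O(-2)) = -6 + (20 + 2*9 + 2*((6 - 2)/(3*(4 - 2)))) = -6 + (20 + 18 + 2*((1/3)*4/2)) = -6 + (20 + 18 + 2*((1/3)*(1/2)*4)) = -6 + (20 + 18 + 2*(2/3)) = -6 + (20 + 18 + 4/3) = -6 + 118/3 = 100/3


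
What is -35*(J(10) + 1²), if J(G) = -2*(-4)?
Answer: -315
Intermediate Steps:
J(G) = 8
-35*(J(10) + 1²) = -35*(8 + 1²) = -35*(8 + 1) = -35*9 = -315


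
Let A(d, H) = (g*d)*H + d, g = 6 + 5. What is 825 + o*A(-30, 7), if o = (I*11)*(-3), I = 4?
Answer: 309705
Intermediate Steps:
g = 11
A(d, H) = d + 11*H*d (A(d, H) = (11*d)*H + d = 11*H*d + d = d + 11*H*d)
o = -132 (o = (4*11)*(-3) = 44*(-3) = -132)
825 + o*A(-30, 7) = 825 - (-3960)*(1 + 11*7) = 825 - (-3960)*(1 + 77) = 825 - (-3960)*78 = 825 - 132*(-2340) = 825 + 308880 = 309705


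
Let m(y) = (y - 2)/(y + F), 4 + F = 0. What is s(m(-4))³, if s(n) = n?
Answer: 27/64 ≈ 0.42188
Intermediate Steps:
F = -4 (F = -4 + 0 = -4)
m(y) = (-2 + y)/(-4 + y) (m(y) = (y - 2)/(y - 4) = (-2 + y)/(-4 + y))
s(m(-4))³ = ((-2 - 4)/(-4 - 4))³ = (-6/(-8))³ = (-⅛*(-6))³ = (¾)³ = 27/64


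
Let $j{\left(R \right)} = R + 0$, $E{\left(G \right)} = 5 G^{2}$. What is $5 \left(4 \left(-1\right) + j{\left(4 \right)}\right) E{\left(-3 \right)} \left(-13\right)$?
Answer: $0$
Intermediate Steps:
$j{\left(R \right)} = R$
$5 \left(4 \left(-1\right) + j{\left(4 \right)}\right) E{\left(-3 \right)} \left(-13\right) = 5 \left(4 \left(-1\right) + 4\right) 5 \left(-3\right)^{2} \left(-13\right) = 5 \left(-4 + 4\right) 5 \cdot 9 \left(-13\right) = 5 \cdot 0 \cdot 45 \left(-13\right) = 0 \cdot 45 \left(-13\right) = 0 \left(-13\right) = 0$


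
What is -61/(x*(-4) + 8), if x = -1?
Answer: -61/12 ≈ -5.0833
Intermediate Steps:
-61/(x*(-4) + 8) = -61/(-1*(-4) + 8) = -61/(4 + 8) = -61/12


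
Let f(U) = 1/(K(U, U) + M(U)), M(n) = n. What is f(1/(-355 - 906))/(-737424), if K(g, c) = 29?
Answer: -1261/26966120832 ≈ -4.6762e-8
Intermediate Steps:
f(U) = 1/(29 + U)
f(1/(-355 - 906))/(-737424) = 1/((29 + 1/(-355 - 906))*(-737424)) = -1/737424/(29 + 1/(-1261)) = -1/737424/(29 - 1/1261) = -1/737424/(36568/1261) = (1261/36568)*(-1/737424) = -1261/26966120832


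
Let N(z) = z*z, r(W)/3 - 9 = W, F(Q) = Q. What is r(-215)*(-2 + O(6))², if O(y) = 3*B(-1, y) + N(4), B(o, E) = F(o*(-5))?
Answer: -519738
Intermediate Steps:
B(o, E) = -5*o (B(o, E) = o*(-5) = -5*o)
r(W) = 27 + 3*W
N(z) = z²
O(y) = 31 (O(y) = 3*(-5*(-1)) + 4² = 3*5 + 16 = 15 + 16 = 31)
r(-215)*(-2 + O(6))² = (27 + 3*(-215))*(-2 + 31)² = (27 - 645)*29² = -618*841 = -519738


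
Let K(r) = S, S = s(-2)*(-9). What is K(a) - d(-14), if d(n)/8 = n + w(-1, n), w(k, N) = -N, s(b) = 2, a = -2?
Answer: -18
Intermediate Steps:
S = -18 (S = 2*(-9) = -18)
d(n) = 0 (d(n) = 8*(n - n) = 8*0 = 0)
K(r) = -18
K(a) - d(-14) = -18 - 1*0 = -18 + 0 = -18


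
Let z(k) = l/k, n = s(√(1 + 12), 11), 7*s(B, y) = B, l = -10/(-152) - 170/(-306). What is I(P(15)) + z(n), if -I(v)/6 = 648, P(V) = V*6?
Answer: -3888 + 2975*√13/8892 ≈ -3886.8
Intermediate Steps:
P(V) = 6*V
l = 425/684 (l = -10*(-1/152) - 170*(-1/306) = 5/76 + 5/9 = 425/684 ≈ 0.62134)
I(v) = -3888 (I(v) = -6*648 = -3888)
s(B, y) = B/7
n = √13/7 (n = √(1 + 12)/7 = √13/7 ≈ 0.51508)
z(k) = 425/(684*k)
I(P(15)) + z(n) = -3888 + 425/(684*((√13/7))) = -3888 + 425*(7*√13/13)/684 = -3888 + 2975*√13/8892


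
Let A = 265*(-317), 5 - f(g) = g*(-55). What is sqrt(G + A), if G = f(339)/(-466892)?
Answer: I*sqrt(4578025595002530)/233446 ≈ 289.84*I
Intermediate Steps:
f(g) = 5 + 55*g (f(g) = 5 - g*(-55) = 5 - (-55)*g = 5 + 55*g)
A = -84005
G = -9325/233446 (G = (5 + 55*339)/(-466892) = (5 + 18645)*(-1/466892) = 18650*(-1/466892) = -9325/233446 ≈ -0.039945)
sqrt(G + A) = sqrt(-9325/233446 - 84005) = sqrt(-19610640555/233446) = I*sqrt(4578025595002530)/233446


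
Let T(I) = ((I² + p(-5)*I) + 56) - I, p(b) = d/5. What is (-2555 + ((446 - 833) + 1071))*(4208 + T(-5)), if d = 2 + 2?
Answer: -8026590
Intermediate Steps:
d = 4
p(b) = ⅘ (p(b) = 4/5 = 4*(⅕) = ⅘)
T(I) = 56 + I² - I/5 (T(I) = ((I² + 4*I/5) + 56) - I = (56 + I² + 4*I/5) - I = 56 + I² - I/5)
(-2555 + ((446 - 833) + 1071))*(4208 + T(-5)) = (-2555 + ((446 - 833) + 1071))*(4208 + (56 + (-5)² - ⅕*(-5))) = (-2555 + (-387 + 1071))*(4208 + (56 + 25 + 1)) = (-2555 + 684)*(4208 + 82) = -1871*4290 = -8026590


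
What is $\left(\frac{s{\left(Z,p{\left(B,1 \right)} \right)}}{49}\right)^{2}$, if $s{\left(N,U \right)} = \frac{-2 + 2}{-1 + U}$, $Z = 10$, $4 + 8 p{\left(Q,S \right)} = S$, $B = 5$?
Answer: $0$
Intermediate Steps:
$p{\left(Q,S \right)} = - \frac{1}{2} + \frac{S}{8}$
$s{\left(N,U \right)} = 0$ ($s{\left(N,U \right)} = \frac{0}{-1 + U} = 0$)
$\left(\frac{s{\left(Z,p{\left(B,1 \right)} \right)}}{49}\right)^{2} = \left(\frac{0}{49}\right)^{2} = \left(0 \cdot \frac{1}{49}\right)^{2} = 0^{2} = 0$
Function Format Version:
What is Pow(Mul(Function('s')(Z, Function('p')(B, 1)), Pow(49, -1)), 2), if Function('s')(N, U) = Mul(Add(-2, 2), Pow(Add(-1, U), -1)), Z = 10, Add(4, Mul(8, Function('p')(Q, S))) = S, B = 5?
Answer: 0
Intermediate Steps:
Function('p')(Q, S) = Add(Rational(-1, 2), Mul(Rational(1, 8), S))
Function('s')(N, U) = 0 (Function('s')(N, U) = Mul(0, Pow(Add(-1, U), -1)) = 0)
Pow(Mul(Function('s')(Z, Function('p')(B, 1)), Pow(49, -1)), 2) = Pow(Mul(0, Pow(49, -1)), 2) = Pow(Mul(0, Rational(1, 49)), 2) = Pow(0, 2) = 0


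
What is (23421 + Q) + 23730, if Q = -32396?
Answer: 14755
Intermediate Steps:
(23421 + Q) + 23730 = (23421 - 32396) + 23730 = -8975 + 23730 = 14755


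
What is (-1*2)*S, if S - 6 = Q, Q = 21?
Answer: -54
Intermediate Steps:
S = 27 (S = 6 + 21 = 27)
(-1*2)*S = -1*2*27 = -2*27 = -54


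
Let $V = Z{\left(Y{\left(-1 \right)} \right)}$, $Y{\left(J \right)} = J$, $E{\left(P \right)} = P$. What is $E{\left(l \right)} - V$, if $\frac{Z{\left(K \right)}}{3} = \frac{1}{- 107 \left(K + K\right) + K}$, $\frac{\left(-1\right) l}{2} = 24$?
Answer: $- \frac{3409}{71} \approx -48.014$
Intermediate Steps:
$l = -48$ ($l = \left(-2\right) 24 = -48$)
$Z{\left(K \right)} = - \frac{1}{71 K}$ ($Z{\left(K \right)} = \frac{3}{- 107 \left(K + K\right) + K} = \frac{3}{- 107 \cdot 2 K + K} = \frac{3}{- 214 K + K} = \frac{3}{\left(-213\right) K} = 3 \left(- \frac{1}{213 K}\right) = - \frac{1}{71 K}$)
$V = \frac{1}{71}$ ($V = - \frac{1}{71 \left(-1\right)} = \left(- \frac{1}{71}\right) \left(-1\right) = \frac{1}{71} \approx 0.014085$)
$E{\left(l \right)} - V = -48 - \frac{1}{71} = - \frac{3409}{71}$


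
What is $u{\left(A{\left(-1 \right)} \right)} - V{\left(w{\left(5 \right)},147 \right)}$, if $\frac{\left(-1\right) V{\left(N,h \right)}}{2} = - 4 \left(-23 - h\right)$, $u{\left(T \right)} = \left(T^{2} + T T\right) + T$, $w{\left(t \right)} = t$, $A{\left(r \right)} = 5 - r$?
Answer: $1438$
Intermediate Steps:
$u{\left(T \right)} = T + 2 T^{2}$ ($u{\left(T \right)} = \left(T^{2} + T^{2}\right) + T = 2 T^{2} + T = T + 2 T^{2}$)
$V{\left(N,h \right)} = -184 - 8 h$ ($V{\left(N,h \right)} = - 2 \left(- 4 \left(-23 - h\right)\right) = - 2 \left(92 + 4 h\right) = -184 - 8 h$)
$u{\left(A{\left(-1 \right)} \right)} - V{\left(w{\left(5 \right)},147 \right)} = \left(5 - -1\right) \left(1 + 2 \left(5 - -1\right)\right) - \left(-184 - 1176\right) = \left(5 + 1\right) \left(1 + 2 \left(5 + 1\right)\right) - \left(-184 - 1176\right) = 6 \left(1 + 2 \cdot 6\right) - -1360 = 6 \left(1 + 12\right) + 1360 = 6 \cdot 13 + 1360 = 78 + 1360 = 1438$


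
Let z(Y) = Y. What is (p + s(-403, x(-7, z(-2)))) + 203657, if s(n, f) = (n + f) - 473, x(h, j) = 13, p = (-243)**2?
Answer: 261843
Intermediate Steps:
p = 59049
s(n, f) = -473 + f + n (s(n, f) = (f + n) - 473 = -473 + f + n)
(p + s(-403, x(-7, z(-2)))) + 203657 = (59049 + (-473 + 13 - 403)) + 203657 = (59049 - 863) + 203657 = 58186 + 203657 = 261843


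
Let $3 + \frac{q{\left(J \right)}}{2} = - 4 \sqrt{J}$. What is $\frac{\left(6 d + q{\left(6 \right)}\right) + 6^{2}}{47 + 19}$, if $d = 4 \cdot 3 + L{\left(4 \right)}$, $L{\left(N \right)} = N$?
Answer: $\frac{21}{11} - \frac{4 \sqrt{6}}{33} \approx 1.6122$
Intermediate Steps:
$q{\left(J \right)} = -6 - 8 \sqrt{J}$ ($q{\left(J \right)} = -6 + 2 \left(- 4 \sqrt{J}\right) = -6 - 8 \sqrt{J}$)
$d = 16$ ($d = 4 \cdot 3 + 4 = 12 + 4 = 16$)
$\frac{\left(6 d + q{\left(6 \right)}\right) + 6^{2}}{47 + 19} = \frac{\left(6 \cdot 16 - \left(6 + 8 \sqrt{6}\right)\right) + 6^{2}}{47 + 19} = \frac{\left(96 - \left(6 + 8 \sqrt{6}\right)\right) + 36}{66} = \left(\left(90 - 8 \sqrt{6}\right) + 36\right) \frac{1}{66} = \left(126 - 8 \sqrt{6}\right) \frac{1}{66} = \frac{21}{11} - \frac{4 \sqrt{6}}{33}$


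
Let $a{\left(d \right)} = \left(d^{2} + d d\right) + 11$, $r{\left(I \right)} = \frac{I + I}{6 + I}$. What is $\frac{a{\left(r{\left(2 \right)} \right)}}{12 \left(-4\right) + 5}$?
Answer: $- \frac{23}{86} \approx -0.26744$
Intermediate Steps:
$r{\left(I \right)} = \frac{2 I}{6 + I}$
$a{\left(d \right)} = 11 + 2 d^{2}$ ($a{\left(d \right)} = \left(d^{2} + d^{2}\right) + 11 = 2 d^{2} + 11 = 11 + 2 d^{2}$)
$\frac{a{\left(r{\left(2 \right)} \right)}}{12 \left(-4\right) + 5} = \frac{11 + 2 \left(2 \cdot 2 \frac{1}{6 + 2}\right)^{2}}{12 \left(-4\right) + 5} = \frac{11 + 2 \left(2 \cdot 2 \cdot \frac{1}{8}\right)^{2}}{-48 + 5} = \frac{11 + 2 \left(2 \cdot 2 \cdot \frac{1}{8}\right)^{2}}{-43} = \left(11 + \frac{2}{4}\right) \left(- \frac{1}{43}\right) = \left(11 + 2 \cdot \frac{1}{4}\right) \left(- \frac{1}{43}\right) = \left(11 + \frac{1}{2}\right) \left(- \frac{1}{43}\right) = \frac{23}{2} \left(- \frac{1}{43}\right) = - \frac{23}{86}$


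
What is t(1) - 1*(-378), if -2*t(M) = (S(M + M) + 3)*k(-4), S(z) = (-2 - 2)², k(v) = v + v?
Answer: 454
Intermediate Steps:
k(v) = 2*v
S(z) = 16 (S(z) = (-4)² = 16)
t(M) = 76 (t(M) = -(16 + 3)*2*(-4)/2 = -19*(-8)/2 = -½*(-152) = 76)
t(1) - 1*(-378) = 76 - 1*(-378) = 76 + 378 = 454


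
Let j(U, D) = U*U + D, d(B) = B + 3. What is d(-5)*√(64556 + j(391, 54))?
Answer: -2*√217491 ≈ -932.72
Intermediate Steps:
d(B) = 3 + B
j(U, D) = D + U² (j(U, D) = U² + D = D + U²)
d(-5)*√(64556 + j(391, 54)) = (3 - 5)*√(64556 + (54 + 391²)) = -2*√(64556 + (54 + 152881)) = -2*√(64556 + 152935) = -2*√217491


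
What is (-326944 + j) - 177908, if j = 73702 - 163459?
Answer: -594609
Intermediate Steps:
j = -89757
(-326944 + j) - 177908 = (-326944 - 89757) - 177908 = -416701 - 177908 = -594609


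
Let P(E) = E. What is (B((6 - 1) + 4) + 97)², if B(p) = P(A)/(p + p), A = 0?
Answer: 9409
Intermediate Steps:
B(p) = 0 (B(p) = 0/(p + p) = 0/((2*p)) = 0*(1/(2*p)) = 0)
(B((6 - 1) + 4) + 97)² = (0 + 97)² = 97² = 9409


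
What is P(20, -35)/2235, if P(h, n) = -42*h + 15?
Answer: -55/149 ≈ -0.36913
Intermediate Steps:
P(h, n) = 15 - 42*h
P(20, -35)/2235 = (15 - 42*20)/2235 = (15 - 840)*(1/2235) = -825*1/2235 = -55/149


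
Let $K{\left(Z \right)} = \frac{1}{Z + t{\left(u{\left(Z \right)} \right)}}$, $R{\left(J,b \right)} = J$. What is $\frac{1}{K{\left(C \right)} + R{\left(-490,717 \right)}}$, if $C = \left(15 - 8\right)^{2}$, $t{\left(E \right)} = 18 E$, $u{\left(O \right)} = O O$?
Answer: $- \frac{43267}{21200829} \approx -0.0020408$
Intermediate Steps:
$u{\left(O \right)} = O^{2}$
$C = 49$ ($C = 7^{2} = 49$)
$K{\left(Z \right)} = \frac{1}{Z + 18 Z^{2}}$
$\frac{1}{K{\left(C \right)} + R{\left(-490,717 \right)}} = \frac{1}{\frac{1}{49 \left(1 + 18 \cdot 49\right)} - 490} = \frac{1}{\frac{1}{49 \left(1 + 882\right)} - 490} = \frac{1}{\frac{1}{49 \cdot 883} - 490} = \frac{1}{\frac{1}{49} \cdot \frac{1}{883} - 490} = \frac{1}{\frac{1}{43267} - 490} = \frac{1}{- \frac{21200829}{43267}} = - \frac{43267}{21200829}$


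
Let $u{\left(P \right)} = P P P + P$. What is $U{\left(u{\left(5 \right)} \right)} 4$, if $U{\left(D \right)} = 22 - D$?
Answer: $-432$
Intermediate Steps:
$u{\left(P \right)} = P + P^{3}$ ($u{\left(P \right)} = P^{2} P + P = P^{3} + P = P + P^{3}$)
$U{\left(u{\left(5 \right)} \right)} 4 = \left(22 - \left(5 + 5^{3}\right)\right) 4 = \left(22 - \left(5 + 125\right)\right) 4 = \left(22 - 130\right) 4 = \left(-108\right) 4 = -432$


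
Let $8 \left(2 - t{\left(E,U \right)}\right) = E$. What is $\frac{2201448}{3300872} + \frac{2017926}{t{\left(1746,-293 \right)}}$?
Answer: $- \frac{3330219684171}{356906785} \approx -9330.8$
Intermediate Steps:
$t{\left(E,U \right)} = 2 - \frac{E}{8}$
$\frac{2201448}{3300872} + \frac{2017926}{t{\left(1746,-293 \right)}} = \frac{2201448}{3300872} + \frac{2017926}{2 - \frac{873}{4}} = 2201448 \cdot \frac{1}{3300872} + \frac{2017926}{2 - \frac{873}{4}} = \frac{275181}{412609} + \frac{2017926}{- \frac{865}{4}} = \frac{275181}{412609} + 2017926 \left(- \frac{4}{865}\right) = \frac{275181}{412609} - \frac{8071704}{865} = - \frac{3330219684171}{356906785}$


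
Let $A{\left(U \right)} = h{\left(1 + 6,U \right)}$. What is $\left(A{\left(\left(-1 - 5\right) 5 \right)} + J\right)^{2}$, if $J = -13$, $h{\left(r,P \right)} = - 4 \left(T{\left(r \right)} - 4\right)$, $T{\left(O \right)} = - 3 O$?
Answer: $7569$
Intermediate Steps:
$h{\left(r,P \right)} = 16 + 12 r$ ($h{\left(r,P \right)} = - 4 \left(- 3 r - 4\right) = - 4 \left(-4 - 3 r\right) = 16 + 12 r$)
$A{\left(U \right)} = 100$ ($A{\left(U \right)} = 16 + 12 \left(1 + 6\right) = 16 + 12 \cdot 7 = 16 + 84 = 100$)
$\left(A{\left(\left(-1 - 5\right) 5 \right)} + J\right)^{2} = \left(100 - 13\right)^{2} = 87^{2} = 7569$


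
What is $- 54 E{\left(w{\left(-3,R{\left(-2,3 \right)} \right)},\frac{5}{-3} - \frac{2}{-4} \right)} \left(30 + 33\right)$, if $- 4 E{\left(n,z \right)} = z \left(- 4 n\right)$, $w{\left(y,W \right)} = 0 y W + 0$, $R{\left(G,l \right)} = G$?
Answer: $0$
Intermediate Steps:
$w{\left(y,W \right)} = 0$ ($w{\left(y,W \right)} = 0 W + 0 = 0 + 0 = 0$)
$E{\left(n,z \right)} = n z$ ($E{\left(n,z \right)} = - \frac{z \left(- 4 n\right)}{4} = - \frac{\left(-4\right) n z}{4} = n z$)
$- 54 E{\left(w{\left(-3,R{\left(-2,3 \right)} \right)},\frac{5}{-3} - \frac{2}{-4} \right)} \left(30 + 33\right) = - 54 \cdot 0 \left(\frac{5}{-3} - \frac{2}{-4}\right) \left(30 + 33\right) = - 54 \cdot 0 \left(5 \left(- \frac{1}{3}\right) - - \frac{1}{2}\right) 63 = - 54 \cdot 0 \left(- \frac{5}{3} + \frac{1}{2}\right) 63 = - 54 \cdot 0 \left(- \frac{7}{6}\right) 63 = \left(-54\right) 0 \cdot 63 = 0 \cdot 63 = 0$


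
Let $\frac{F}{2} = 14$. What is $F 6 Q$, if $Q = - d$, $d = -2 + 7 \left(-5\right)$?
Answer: $6216$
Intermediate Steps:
$F = 28$ ($F = 2 \cdot 14 = 28$)
$d = -37$ ($d = -2 - 35 = -37$)
$Q = 37$ ($Q = \left(-1\right) \left(-37\right) = 37$)
$F 6 Q = 28 \cdot 6 \cdot 37 = 168 \cdot 37 = 6216$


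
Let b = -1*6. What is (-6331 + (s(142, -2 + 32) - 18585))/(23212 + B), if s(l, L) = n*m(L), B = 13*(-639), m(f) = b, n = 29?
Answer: -5018/2981 ≈ -1.6833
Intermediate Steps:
b = -6
m(f) = -6
B = -8307
s(l, L) = -174 (s(l, L) = 29*(-6) = -174)
(-6331 + (s(142, -2 + 32) - 18585))/(23212 + B) = (-6331 + (-174 - 18585))/(23212 - 8307) = (-6331 - 18759)/14905 = -25090*1/14905 = -5018/2981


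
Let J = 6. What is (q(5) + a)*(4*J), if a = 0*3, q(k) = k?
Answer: 120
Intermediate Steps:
a = 0
(q(5) + a)*(4*J) = (5 + 0)*(4*6) = 5*24 = 120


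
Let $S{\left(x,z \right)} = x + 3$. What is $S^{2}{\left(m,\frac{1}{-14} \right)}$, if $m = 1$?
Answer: $16$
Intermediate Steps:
$S{\left(x,z \right)} = 3 + x$
$S^{2}{\left(m,\frac{1}{-14} \right)} = \left(3 + 1\right)^{2} = 4^{2} = 16$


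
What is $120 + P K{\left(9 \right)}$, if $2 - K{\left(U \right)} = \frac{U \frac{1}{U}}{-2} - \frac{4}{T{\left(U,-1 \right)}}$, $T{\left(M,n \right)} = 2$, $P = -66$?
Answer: $-177$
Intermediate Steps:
$K{\left(U \right)} = \frac{9}{2}$ ($K{\left(U \right)} = 2 - \left(\frac{U \frac{1}{U}}{-2} - \frac{4}{2}\right) = 2 - \left(1 \left(- \frac{1}{2}\right) - 2\right) = 2 - \left(- \frac{1}{2} - 2\right) = 2 - - \frac{5}{2} = 2 + \frac{5}{2} = \frac{9}{2}$)
$120 + P K{\left(9 \right)} = 120 - 297 = -177$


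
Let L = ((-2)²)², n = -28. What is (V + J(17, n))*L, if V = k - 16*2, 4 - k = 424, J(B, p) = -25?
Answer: -7632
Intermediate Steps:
k = -420 (k = 4 - 1*424 = 4 - 424 = -420)
V = -452 (V = -420 - 16*2 = -420 - 32 = -452)
L = 16 (L = 4² = 16)
(V + J(17, n))*L = (-452 - 25)*16 = -477*16 = -7632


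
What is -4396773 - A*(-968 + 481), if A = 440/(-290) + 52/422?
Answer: -26908008097/6119 ≈ -4.3974e+6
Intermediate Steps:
A = -8530/6119 (A = 440*(-1/290) + 52*(1/422) = -44/29 + 26/211 = -8530/6119 ≈ -1.3940)
-4396773 - A*(-968 + 481) = -4396773 - (-8530)*(-968 + 481)/6119 = -4396773 - (-8530)*(-487)/6119 = -4396773 - 1*4154110/6119 = -4396773 - 4154110/6119 = -26908008097/6119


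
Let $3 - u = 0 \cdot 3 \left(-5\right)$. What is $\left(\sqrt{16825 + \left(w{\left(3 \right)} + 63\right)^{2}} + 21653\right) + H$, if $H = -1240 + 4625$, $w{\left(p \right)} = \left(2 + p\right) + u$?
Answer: $25038 + 29 \sqrt{26} \approx 25186.0$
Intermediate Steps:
$u = 3$ ($u = 3 - 0 \cdot 3 \left(-5\right) = 3 - 0 \left(-5\right) = 3 - 0 = 3 + 0 = 3$)
$w{\left(p \right)} = 5 + p$ ($w{\left(p \right)} = \left(2 + p\right) + 3 = 5 + p$)
$H = 3385$
$\left(\sqrt{16825 + \left(w{\left(3 \right)} + 63\right)^{2}} + 21653\right) + H = \left(\sqrt{16825 + \left(\left(5 + 3\right) + 63\right)^{2}} + 21653\right) + 3385 = \left(\sqrt{16825 + \left(8 + 63\right)^{2}} + 21653\right) + 3385 = \left(\sqrt{16825 + 71^{2}} + 21653\right) + 3385 = \left(\sqrt{16825 + 5041} + 21653\right) + 3385 = \left(\sqrt{21866} + 21653\right) + 3385 = \left(29 \sqrt{26} + 21653\right) + 3385 = \left(21653 + 29 \sqrt{26}\right) + 3385 = 25038 + 29 \sqrt{26}$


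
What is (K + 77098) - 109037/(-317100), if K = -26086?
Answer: 16176014237/317100 ≈ 51012.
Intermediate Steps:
(K + 77098) - 109037/(-317100) = (-26086 + 77098) - 109037/(-317100) = 51012 - 109037*(-1/317100) = 51012 + 109037/317100 = 16176014237/317100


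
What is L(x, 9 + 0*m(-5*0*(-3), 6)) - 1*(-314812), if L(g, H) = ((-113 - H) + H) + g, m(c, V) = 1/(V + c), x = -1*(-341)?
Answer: 315040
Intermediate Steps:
x = 341
L(g, H) = -113 + g
L(x, 9 + 0*m(-5*0*(-3), 6)) - 1*(-314812) = (-113 + 341) - 1*(-314812) = 228 + 314812 = 315040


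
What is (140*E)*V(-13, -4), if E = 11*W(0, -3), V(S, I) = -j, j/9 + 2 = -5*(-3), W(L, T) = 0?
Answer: 0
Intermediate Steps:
j = 117 (j = -18 + 9*(-5*(-3)) = -18 + 9*15 = -18 + 135 = 117)
V(S, I) = -117 (V(S, I) = -1*117 = -117)
E = 0 (E = 11*0 = 0)
(140*E)*V(-13, -4) = (140*0)*(-117) = 0*(-117) = 0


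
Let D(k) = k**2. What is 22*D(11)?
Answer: 2662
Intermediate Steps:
22*D(11) = 22*11**2 = 22*121 = 2662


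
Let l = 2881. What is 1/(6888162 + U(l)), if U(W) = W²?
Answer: 1/15188323 ≈ 6.5840e-8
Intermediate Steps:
1/(6888162 + U(l)) = 1/(6888162 + 2881²) = 1/(6888162 + 8300161) = 1/15188323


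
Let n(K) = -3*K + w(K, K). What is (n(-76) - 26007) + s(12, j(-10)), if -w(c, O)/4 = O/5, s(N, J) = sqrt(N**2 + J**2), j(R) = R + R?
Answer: -128591/5 + 4*sqrt(34) ≈ -25695.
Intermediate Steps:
j(R) = 2*R
s(N, J) = sqrt(J**2 + N**2)
w(c, O) = -4*O/5
n(K) = -19*K/5 (n(K) = -3*K - 4*K/5 = -19*K/5)
(n(-76) - 26007) + s(12, j(-10)) = (-19/5*(-76) - 26007) + sqrt((2*(-10))**2 + 12**2) = (1444/5 - 26007) + sqrt((-20)**2 + 144) = -128591/5 + sqrt(400 + 144) = -128591/5 + sqrt(544) = -128591/5 + 4*sqrt(34)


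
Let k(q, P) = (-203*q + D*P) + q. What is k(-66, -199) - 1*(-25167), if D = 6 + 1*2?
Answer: 36907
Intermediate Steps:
D = 8 (D = 6 + 2 = 8)
k(q, P) = -202*q + 8*P (k(q, P) = (-203*q + 8*P) + q = -202*q + 8*P)
k(-66, -199) - 1*(-25167) = (-202*(-66) + 8*(-199)) - 1*(-25167) = (13332 - 1592) + 25167 = 11740 + 25167 = 36907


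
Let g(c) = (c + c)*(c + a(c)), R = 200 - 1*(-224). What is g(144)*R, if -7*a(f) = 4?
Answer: 122600448/7 ≈ 1.7514e+7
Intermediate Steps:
R = 424 (R = 200 + 224 = 424)
a(f) = -4/7 (a(f) = -⅐*4 = -4/7)
g(c) = 2*c*(-4/7 + c) (g(c) = (c + c)*(c - 4/7) = (2*c)*(-4/7 + c) = 2*c*(-4/7 + c))
g(144)*R = ((2/7)*144*(-4 + 7*144))*424 = ((2/7)*144*(-4 + 1008))*424 = ((2/7)*144*1004)*424 = (289152/7)*424 = 122600448/7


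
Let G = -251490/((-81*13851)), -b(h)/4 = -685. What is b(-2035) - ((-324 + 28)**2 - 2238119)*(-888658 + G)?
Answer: -714692938199928128/373977 ≈ -1.9111e+12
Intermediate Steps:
b(h) = 2740 (b(h) = -4*(-685) = 2740)
G = 83830/373977 (G = -251490/(-1121931) = -251490*(-1/1121931) = 83830/373977 ≈ 0.22416)
b(-2035) - ((-324 + 28)**2 - 2238119)*(-888658 + G) = 2740 - ((-324 + 28)**2 - 2238119)*(-888658 + 83830/373977) = 2740 - ((-296)**2 - 2238119)*(-332337569036)/373977 = 2740 - (87616 - 2238119)*(-332337569036)/373977 = 2740 - (-2150503)*(-332337569036)/373977 = 2740 - 1*714692939224625108/373977 = 2740 - 714692939224625108/373977 = -714692938199928128/373977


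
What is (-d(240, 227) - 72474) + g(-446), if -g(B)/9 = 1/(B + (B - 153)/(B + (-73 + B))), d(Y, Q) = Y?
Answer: -31251814089/429791 ≈ -72714.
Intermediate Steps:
g(B) = -9/(B + (-153 + B)/(-73 + 2*B)) (g(B) = -9/(B + (B - 153)/(B + (-73 + B))) = -9/(B + (-153 + B)/(-73 + 2*B)))
(-d(240, 227) - 72474) + g(-446) = (-1*240 - 72474) + 9*(-73 + 2*(-446))/(153 - 2*(-446)² + 72*(-446)) = (-240 - 72474) + 9*(-73 - 892)/(153 - 2*198916 - 32112) = -72714 + 9*(-965)/(153 - 397832 - 32112) = -72714 + 9*(-965)/(-429791) = -72714 + 9*(-1/429791)*(-965) = -72714 + 8685/429791 = -31251814089/429791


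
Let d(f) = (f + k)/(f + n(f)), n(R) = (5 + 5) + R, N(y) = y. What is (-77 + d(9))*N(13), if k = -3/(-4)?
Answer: -111605/112 ≈ -996.47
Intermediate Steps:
k = ¾ (k = -3*(-¼) = ¾ ≈ 0.75000)
n(R) = 10 + R
d(f) = (¾ + f)/(10 + 2*f) (d(f) = (f + ¾)/(f + (10 + f)) = (¾ + f)/(10 + 2*f))
(-77 + d(9))*N(13) = (-77 + (3 + 4*9)/(8*(5 + 9)))*13 = (-77 + (⅛)*(3 + 36)/14)*13 = (-77 + (⅛)*(1/14)*39)*13 = (-77 + 39/112)*13 = -8585/112*13 = -111605/112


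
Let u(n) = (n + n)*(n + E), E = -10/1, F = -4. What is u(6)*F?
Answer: 192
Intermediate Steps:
E = -10 (E = -10*1 = -10)
u(n) = 2*n*(-10 + n) (u(n) = (n + n)*(n - 10) = (2*n)*(-10 + n) = 2*n*(-10 + n))
u(6)*F = (2*6*(-10 + 6))*(-4) = (2*6*(-4))*(-4) = -48*(-4) = 192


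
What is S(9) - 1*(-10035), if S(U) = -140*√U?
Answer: 9615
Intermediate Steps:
S(9) - 1*(-10035) = -140*√9 - 1*(-10035) = -140*3 + 10035 = -420 + 10035 = 9615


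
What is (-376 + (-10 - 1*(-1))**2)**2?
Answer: 87025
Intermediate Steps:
(-376 + (-10 - 1*(-1))**2)**2 = (-376 + (-10 + 1)**2)**2 = (-376 + (-9)**2)**2 = (-376 + 81)**2 = (-295)**2 = 87025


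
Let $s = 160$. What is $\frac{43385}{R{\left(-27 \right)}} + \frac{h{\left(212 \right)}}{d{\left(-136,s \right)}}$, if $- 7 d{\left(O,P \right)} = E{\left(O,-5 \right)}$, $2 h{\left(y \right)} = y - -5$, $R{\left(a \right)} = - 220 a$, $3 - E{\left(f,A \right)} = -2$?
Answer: $- \frac{858901}{5940} \approx -144.6$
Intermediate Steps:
$E{\left(f,A \right)} = 5$ ($E{\left(f,A \right)} = 3 - -2 = 3 + 2 = 5$)
$h{\left(y \right)} = \frac{5}{2} + \frac{y}{2}$ ($h{\left(y \right)} = \frac{y - -5}{2} = \frac{y + 5}{2} = \frac{5 + y}{2} = \frac{5}{2} + \frac{y}{2}$)
$d{\left(O,P \right)} = - \frac{5}{7}$ ($d{\left(O,P \right)} = \left(- \frac{1}{7}\right) 5 = - \frac{5}{7}$)
$\frac{43385}{R{\left(-27 \right)}} + \frac{h{\left(212 \right)}}{d{\left(-136,s \right)}} = \frac{43385}{\left(-220\right) \left(-27\right)} + \frac{\frac{5}{2} + \frac{1}{2} \cdot 212}{- \frac{5}{7}} = \frac{43385}{5940} + \left(\frac{5}{2} + 106\right) \left(- \frac{7}{5}\right) = 43385 \cdot \frac{1}{5940} + \frac{217}{2} \left(- \frac{7}{5}\right) = \frac{8677}{1188} - \frac{1519}{10} = - \frac{858901}{5940}$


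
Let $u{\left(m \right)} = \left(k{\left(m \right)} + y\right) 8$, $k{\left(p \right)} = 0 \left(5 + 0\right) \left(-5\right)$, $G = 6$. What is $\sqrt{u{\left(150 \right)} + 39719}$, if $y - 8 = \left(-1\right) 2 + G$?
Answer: $\sqrt{39815} \approx 199.54$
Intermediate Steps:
$y = 12$ ($y = 8 + \left(\left(-1\right) 2 + 6\right) = 8 + \left(-2 + 6\right) = 8 + 4 = 12$)
$k{\left(p \right)} = 0$ ($k{\left(p \right)} = 0 \cdot 5 \left(-5\right) = 0 \left(-5\right) = 0$)
$u{\left(m \right)} = 96$ ($u{\left(m \right)} = \left(0 + 12\right) 8 = 12 \cdot 8 = 96$)
$\sqrt{u{\left(150 \right)} + 39719} = \sqrt{96 + 39719} = \sqrt{39815}$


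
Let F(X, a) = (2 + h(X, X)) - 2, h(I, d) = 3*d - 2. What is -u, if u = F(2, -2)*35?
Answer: -140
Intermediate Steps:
h(I, d) = -2 + 3*d
F(X, a) = -2 + 3*X (F(X, a) = (2 + (-2 + 3*X)) - 2 = 3*X - 2 = -2 + 3*X)
u = 140 (u = (-2 + 3*2)*35 = (-2 + 6)*35 = 4*35 = 140)
-u = -1*140 = -140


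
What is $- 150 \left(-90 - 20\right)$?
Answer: $16500$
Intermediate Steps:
$- 150 \left(-90 - 20\right) = \left(-150\right) \left(-110\right) = 16500$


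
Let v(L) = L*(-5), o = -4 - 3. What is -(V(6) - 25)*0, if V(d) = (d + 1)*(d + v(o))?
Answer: 0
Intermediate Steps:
o = -7
v(L) = -5*L
V(d) = (1 + d)*(35 + d) (V(d) = (d + 1)*(d - 5*(-7)) = (1 + d)*(d + 35) = (1 + d)*(35 + d))
-(V(6) - 25)*0 = -((35 + 6² + 36*6) - 25)*0 = -((35 + 36 + 216) - 25)*0 = -(287 - 25)*0 = -262*0 = -1*0 = 0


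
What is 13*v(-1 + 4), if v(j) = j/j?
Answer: 13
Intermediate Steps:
v(j) = 1
13*v(-1 + 4) = 13*1 = 13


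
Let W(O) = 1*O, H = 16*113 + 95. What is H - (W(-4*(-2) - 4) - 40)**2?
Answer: 607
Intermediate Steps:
H = 1903 (H = 1808 + 95 = 1903)
W(O) = O
H - (W(-4*(-2) - 4) - 40)**2 = 1903 - ((-4*(-2) - 4) - 40)**2 = 1903 - ((8 - 4) - 40)**2 = 1903 - (4 - 40)**2 = 1903 - 1*(-36)**2 = 1903 - 1*1296 = 1903 - 1296 = 607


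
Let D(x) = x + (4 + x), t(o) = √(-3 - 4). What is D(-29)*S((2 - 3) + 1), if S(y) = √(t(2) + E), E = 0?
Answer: -54*7^(¼)*√I ≈ -62.109 - 62.109*I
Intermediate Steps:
t(o) = I*√7 (t(o) = √(-7) = I*√7)
D(x) = 4 + 2*x
S(y) = 7^(¼)*√I (S(y) = √(I*√7 + 0) = √(I*√7) = 7^(¼)*√I)
D(-29)*S((2 - 3) + 1) = (4 + 2*(-29))*(7^(¼)*√I) = (4 - 58)*(7^(¼)*√I) = -54*7^(¼)*√I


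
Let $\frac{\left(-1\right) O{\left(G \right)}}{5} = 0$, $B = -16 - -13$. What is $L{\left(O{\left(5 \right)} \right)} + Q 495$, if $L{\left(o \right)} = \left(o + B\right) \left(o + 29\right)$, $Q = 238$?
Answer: $117723$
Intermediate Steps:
$B = -3$ ($B = -16 + 13 = -3$)
$O{\left(G \right)} = 0$ ($O{\left(G \right)} = \left(-5\right) 0 = 0$)
$L{\left(o \right)} = \left(-3 + o\right) \left(29 + o\right)$ ($L{\left(o \right)} = \left(o - 3\right) \left(o + 29\right) = \left(-3 + o\right) \left(29 + o\right)$)
$L{\left(O{\left(5 \right)} \right)} + Q 495 = \left(-87 + 0^{2} + 26 \cdot 0\right) + 238 \cdot 495 = \left(-87 + 0 + 0\right) + 117810 = -87 + 117810 = 117723$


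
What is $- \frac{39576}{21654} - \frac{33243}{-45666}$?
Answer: $- \frac{20137661}{18312066} \approx -1.0997$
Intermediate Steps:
$- \frac{39576}{21654} - \frac{33243}{-45666} = \left(-39576\right) \frac{1}{21654} - - \frac{11081}{15222} = - \frac{6596}{3609} + \frac{11081}{15222} = - \frac{20137661}{18312066}$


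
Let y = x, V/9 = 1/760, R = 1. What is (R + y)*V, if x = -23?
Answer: -99/380 ≈ -0.26053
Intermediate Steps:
V = 9/760 ≈ 0.011842
y = -23
(R + y)*V = (1 - 23)*(9/760) = -22*9/760 = -99/380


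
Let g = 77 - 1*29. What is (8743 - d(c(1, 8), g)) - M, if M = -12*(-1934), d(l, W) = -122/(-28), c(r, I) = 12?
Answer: -202571/14 ≈ -14469.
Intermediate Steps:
g = 48 (g = 77 - 29 = 48)
d(l, W) = 61/14 (d(l, W) = -122*(-1/28) = 61/14)
M = 23208
(8743 - d(c(1, 8), g)) - M = (8743 - 1*61/14) - 1*23208 = (8743 - 61/14) - 23208 = 122341/14 - 23208 = -202571/14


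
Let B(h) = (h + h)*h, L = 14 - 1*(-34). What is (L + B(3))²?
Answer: 4356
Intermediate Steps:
L = 48 (L = 14 + 34 = 48)
B(h) = 2*h² (B(h) = (2*h)*h = 2*h²)
(L + B(3))² = (48 + 2*3²)² = (48 + 2*9)² = (48 + 18)² = 66² = 4356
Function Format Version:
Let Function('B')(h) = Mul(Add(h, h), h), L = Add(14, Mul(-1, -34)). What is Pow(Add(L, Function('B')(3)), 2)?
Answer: 4356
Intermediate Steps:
L = 48 (L = Add(14, 34) = 48)
Function('B')(h) = Mul(2, Pow(h, 2)) (Function('B')(h) = Mul(Mul(2, h), h) = Mul(2, Pow(h, 2)))
Pow(Add(L, Function('B')(3)), 2) = Pow(Add(48, Mul(2, Pow(3, 2))), 2) = Pow(Add(48, Mul(2, 9)), 2) = Pow(Add(48, 18), 2) = Pow(66, 2) = 4356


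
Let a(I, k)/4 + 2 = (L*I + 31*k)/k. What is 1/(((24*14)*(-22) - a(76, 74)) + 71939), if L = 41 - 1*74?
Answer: 37/2388963 ≈ 1.5488e-5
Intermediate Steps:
L = -33 (L = 41 - 74 = -33)
a(I, k) = -8 + 4*(-33*I + 31*k)/k (a(I, k) = -8 + 4*((-33*I + 31*k)/k) = -8 + 4*(-33*I + 31*k)/k)
1/(((24*14)*(-22) - a(76, 74)) + 71939) = 1/(((24*14)*(-22) - (116 - 132*76/74)) + 71939) = 1/((336*(-22) - (116 - 132*76*1/74)) + 71939) = 1/((-7392 - (116 - 5016/37)) + 71939) = 1/((-7392 - 1*(-724/37)) + 71939) = 1/((-7392 + 724/37) + 71939) = 1/(-272780/37 + 71939) = 1/(2388963/37) = 37/2388963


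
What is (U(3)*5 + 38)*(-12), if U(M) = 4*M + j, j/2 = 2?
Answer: -1416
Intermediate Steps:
j = 4 (j = 2*2 = 4)
U(M) = 4 + 4*M (U(M) = 4*M + 4 = 4 + 4*M)
(U(3)*5 + 38)*(-12) = ((4 + 4*3)*5 + 38)*(-12) = ((4 + 12)*5 + 38)*(-12) = (16*5 + 38)*(-12) = (80 + 38)*(-12) = 118*(-12) = -1416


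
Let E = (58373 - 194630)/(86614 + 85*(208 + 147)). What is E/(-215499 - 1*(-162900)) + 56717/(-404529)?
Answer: -116118846091378/828338473901073 ≈ -0.14018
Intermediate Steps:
E = -136257/116789 (E = -136257/(86614 + 85*355) = -136257/(86614 + 30175) = -136257/116789 ≈ -1.1667)
E/(-215499 - 1*(-162900)) + 56717/(-404529) = -136257/(116789*(-215499 - 1*(-162900))) + 56717/(-404529) = -136257/(116789*(-215499 + 162900)) + 56717*(-1/404529) = -136257/116789/(-52599) - 56717/404529 = -136257/116789*(-1/52599) - 56717/404529 = 45419/2047661537 - 56717/404529 = -116118846091378/828338473901073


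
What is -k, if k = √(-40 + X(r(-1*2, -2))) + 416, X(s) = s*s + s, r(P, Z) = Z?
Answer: -416 - I*√38 ≈ -416.0 - 6.1644*I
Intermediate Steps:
X(s) = s + s² (X(s) = s² + s = s + s²)
k = 416 + I*√38 (k = √(-40 - 2*(1 - 2)) + 416 = √(-40 - 2*(-1)) + 416 = √(-40 + 2) + 416 = √(-38) + 416 = I*√38 + 416 = 416 + I*√38 ≈ 416.0 + 6.1644*I)
-k = -(416 + I*√38) = -416 - I*√38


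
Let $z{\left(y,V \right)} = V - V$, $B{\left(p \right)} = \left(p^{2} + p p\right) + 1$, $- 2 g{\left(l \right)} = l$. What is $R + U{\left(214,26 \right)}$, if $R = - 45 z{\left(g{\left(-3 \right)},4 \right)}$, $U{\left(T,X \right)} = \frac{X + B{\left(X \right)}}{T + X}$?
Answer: $\frac{1379}{240} \approx 5.7458$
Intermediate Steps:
$g{\left(l \right)} = - \frac{l}{2}$
$B{\left(p \right)} = 1 + 2 p^{2}$ ($B{\left(p \right)} = \left(p^{2} + p^{2}\right) + 1 = 2 p^{2} + 1 = 1 + 2 p^{2}$)
$z{\left(y,V \right)} = 0$
$U{\left(T,X \right)} = \frac{1 + X + 2 X^{2}}{T + X}$ ($U{\left(T,X \right)} = \frac{X + \left(1 + 2 X^{2}\right)}{T + X} = \frac{1 + X + 2 X^{2}}{T + X}$)
$R = 0$ ($R = \left(-45\right) 0 = 0$)
$R + U{\left(214,26 \right)} = 0 + \frac{1 + 26 + 2 \cdot 26^{2}}{214 + 26} = 0 + \frac{1 + 26 + 2 \cdot 676}{240} = 0 + \frac{1 + 26 + 1352}{240} = 0 + \frac{1}{240} \cdot 1379 = 0 + \frac{1379}{240} = \frac{1379}{240}$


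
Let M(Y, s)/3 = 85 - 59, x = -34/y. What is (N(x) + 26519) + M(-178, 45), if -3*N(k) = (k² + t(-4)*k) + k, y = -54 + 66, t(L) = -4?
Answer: 2871881/108 ≈ 26592.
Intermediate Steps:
y = 12
x = -17/6 (x = -34/12 = -34*1/12 = -17/6 ≈ -2.8333)
N(k) = k - k²/3 (N(k) = -((k² - 4*k) + k)/3 = -(k² - 3*k)/3 = k - k²/3)
M(Y, s) = 78 (M(Y, s) = 3*(85 - 59) = 3*26 = 78)
(N(x) + 26519) + M(-178, 45) = ((⅓)*(-17/6)*(3 - 1*(-17/6)) + 26519) + 78 = ((⅓)*(-17/6)*(3 + 17/6) + 26519) + 78 = ((⅓)*(-17/6)*(35/6) + 26519) + 78 = (-595/108 + 26519) + 78 = 2863457/108 + 78 = 2871881/108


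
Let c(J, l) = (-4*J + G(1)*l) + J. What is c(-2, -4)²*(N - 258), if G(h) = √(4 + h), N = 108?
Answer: -17400 + 7200*√5 ≈ -1300.3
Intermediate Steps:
c(J, l) = -3*J + l*√5 (c(J, l) = (-4*J + √(4 + 1)*l) + J = (-4*J + √5*l) + J = (-4*J + l*√5) + J = -3*J + l*√5)
c(-2, -4)²*(N - 258) = (-3*(-2) - 4*√5)²*(108 - 258) = (6 - 4*√5)²*(-150) = -150*(6 - 4*√5)²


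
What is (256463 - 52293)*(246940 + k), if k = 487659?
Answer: 149983077830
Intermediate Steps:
(256463 - 52293)*(246940 + k) = (256463 - 52293)*(246940 + 487659) = 204170*734599 = 149983077830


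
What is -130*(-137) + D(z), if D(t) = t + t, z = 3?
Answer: 17816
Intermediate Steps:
D(t) = 2*t
-130*(-137) + D(z) = -130*(-137) + 2*3 = 17810 + 6 = 17816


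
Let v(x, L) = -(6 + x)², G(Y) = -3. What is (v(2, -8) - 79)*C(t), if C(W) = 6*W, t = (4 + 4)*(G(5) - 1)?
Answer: 27456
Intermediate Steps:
t = -32 (t = (4 + 4)*(-3 - 1) = 8*(-4) = -32)
(v(2, -8) - 79)*C(t) = (-(6 + 2)² - 79)*(6*(-32)) = (-1*8² - 79)*(-192) = (-1*64 - 79)*(-192) = (-64 - 79)*(-192) = -143*(-192) = 27456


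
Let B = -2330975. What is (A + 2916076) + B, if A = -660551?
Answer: -75450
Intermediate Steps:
(A + 2916076) + B = (-660551 + 2916076) - 2330975 = 2255525 - 2330975 = -75450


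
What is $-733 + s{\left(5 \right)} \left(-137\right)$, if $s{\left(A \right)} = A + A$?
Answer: $-2103$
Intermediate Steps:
$s{\left(A \right)} = 2 A$
$-733 + s{\left(5 \right)} \left(-137\right) = -733 + 2 \cdot 5 \left(-137\right) = -733 + 10 \left(-137\right) = -733 - 1370 = -2103$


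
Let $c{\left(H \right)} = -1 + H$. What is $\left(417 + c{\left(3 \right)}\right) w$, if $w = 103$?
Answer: $43157$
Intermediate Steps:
$\left(417 + c{\left(3 \right)}\right) w = \left(417 + \left(-1 + 3\right)\right) 103 = \left(417 + 2\right) 103 = 419 \cdot 103 = 43157$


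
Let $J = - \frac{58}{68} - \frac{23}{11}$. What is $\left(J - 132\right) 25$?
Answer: $- \frac{1261725}{374} \approx -3373.6$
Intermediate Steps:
$J = - \frac{1101}{374}$ ($J = \left(-58\right) \frac{1}{68} - \frac{23}{11} = - \frac{29}{34} - \frac{23}{11} = - \frac{1101}{374} \approx -2.9439$)
$\left(J - 132\right) 25 = \left(- \frac{1101}{374} - 132\right) 25 = \left(- \frac{50469}{374}\right) 25 = - \frac{1261725}{374}$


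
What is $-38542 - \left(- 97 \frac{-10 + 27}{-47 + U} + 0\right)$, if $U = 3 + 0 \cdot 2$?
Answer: $- \frac{1697497}{44} \approx -38580.0$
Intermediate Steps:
$U = 3$ ($U = 3 + 0 = 3$)
$-38542 - \left(- 97 \frac{-10 + 27}{-47 + U} + 0\right) = -38542 - \left(- 97 \frac{-10 + 27}{-47 + 3} + 0\right) = -38542 - \left(- 97 \frac{17}{-44} + 0\right) = -38542 - \left(- 97 \cdot 17 \left(- \frac{1}{44}\right) + 0\right) = -38542 - \left(\left(-97\right) \left(- \frac{17}{44}\right) + 0\right) = -38542 - \left(\frac{1649}{44} + 0\right) = -38542 - \frac{1649}{44} = - \frac{1697497}{44}$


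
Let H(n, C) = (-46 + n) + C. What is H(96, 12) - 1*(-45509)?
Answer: 45571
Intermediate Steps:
H(n, C) = -46 + C + n
H(96, 12) - 1*(-45509) = (-46 + 12 + 96) - 1*(-45509) = 62 + 45509 = 45571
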